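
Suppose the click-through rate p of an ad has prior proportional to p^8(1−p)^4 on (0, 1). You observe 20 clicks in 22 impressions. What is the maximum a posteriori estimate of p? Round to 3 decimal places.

The prior density ∝ p^8(1−p)^4 is the kernel of Beta(9, 5).
Data: 20 successes in 22 trials. The binomial likelihood contributes p^20(1−p)^2, so the posterior is Beta(9+20, 5+2) = Beta(29, 7).
For Beta(a, b) with a, b > 1 the mode is (a−1)/(a+b−2) = 28/34 ≈ 0.824.

p̂_MAP = 0.824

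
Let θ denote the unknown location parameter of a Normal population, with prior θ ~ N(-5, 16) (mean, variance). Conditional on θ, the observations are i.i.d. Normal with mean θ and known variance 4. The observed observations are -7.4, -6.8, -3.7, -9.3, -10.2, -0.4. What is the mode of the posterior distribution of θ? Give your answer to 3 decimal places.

θ̂_MAP = -6.248

n = 6; x̄ = ((-7.4) + (-6.8) + (-3.7) + (-9.3) + (-10.2) + (-0.4))/6 = -37.8/6 = -6.3.
For a Normal prior and Normal likelihood with known variance, the posterior is Normal; its mode equals its mean, the precision-weighted average.
Prior precision 1/σ₀² = 1/16 = 0.0625; data precision n/σ² = 6/4 = 1.5.
θ̂ = (0.0625·(-5) + 1.5·(-6.3)) / (0.0625 + 1.5) = (-9.7625)/1.5625 = -6.248.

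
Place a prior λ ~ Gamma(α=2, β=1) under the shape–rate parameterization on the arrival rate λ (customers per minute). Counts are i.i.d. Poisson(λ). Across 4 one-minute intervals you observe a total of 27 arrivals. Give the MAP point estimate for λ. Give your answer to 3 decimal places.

Σxᵢ = 27, n = 4.
Posterior ∝ λe^(−1λ) · λ^27e^(−4λ) = λ^28e^(−5λ), i.e. Gamma(shape=29, rate=5).
The mode of a Gamma(a, b) with a ≥ 1 (shape–rate) is (a−1)/b = 28/5 ≈ 5.600.

λ̂_MAP = 5.600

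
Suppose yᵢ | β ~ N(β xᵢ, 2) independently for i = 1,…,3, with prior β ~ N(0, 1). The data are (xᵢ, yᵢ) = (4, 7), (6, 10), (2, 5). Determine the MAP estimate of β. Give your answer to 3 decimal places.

log p(β | y) = −Σ(yᵢ − βxᵢ)²/(2·2) − β²/(2·1) + const.
Setting the derivative to zero: Σxᵢ(yᵢ − βxᵢ)/2 − β/1 = 0, so β = Σxᵢyᵢ / (Σxᵢ² + σ²/τ²).
Σxᵢyᵢ = 4·7 + 6·10 + 2·5 = 98; Σxᵢ² = 56; σ²/τ² = 2.
β̂_MAP = 98 / (56 + 2) = 98/58 ≈ 1.690.

β̂_MAP = 1.690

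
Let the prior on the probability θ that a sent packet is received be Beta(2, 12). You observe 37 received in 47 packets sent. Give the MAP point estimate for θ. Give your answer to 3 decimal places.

θ̂_MAP = 0.644

Prior: Beta(2, 12).
Data: 37 successes in 47 trials. The binomial likelihood contributes θ^37(1−θ)^10, so the posterior is Beta(2+37, 12+10) = Beta(39, 22).
For Beta(a, b) with a, b > 1 the mode is (a−1)/(a+b−2) = 38/59 ≈ 0.644.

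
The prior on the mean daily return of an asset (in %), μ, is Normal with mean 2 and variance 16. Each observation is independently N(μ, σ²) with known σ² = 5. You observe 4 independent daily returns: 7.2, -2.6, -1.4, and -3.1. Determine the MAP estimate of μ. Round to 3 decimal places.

μ̂_MAP = 0.168

n = 4; x̄ = (7.2 + (-2.6) + (-1.4) + (-3.1))/4 = 0.1/4 = 0.025.
For a Normal prior and Normal likelihood with known variance, the posterior is Normal; its mode equals its mean, the precision-weighted average.
Prior precision 1/σ₀² = 1/16 = 0.0625; data precision n/σ² = 4/5 = 0.8.
μ̂ = (0.0625·2 + 0.8·0.025) / (0.0625 + 0.8) = 0.145/0.8625 = 58/345 ≈ 0.168.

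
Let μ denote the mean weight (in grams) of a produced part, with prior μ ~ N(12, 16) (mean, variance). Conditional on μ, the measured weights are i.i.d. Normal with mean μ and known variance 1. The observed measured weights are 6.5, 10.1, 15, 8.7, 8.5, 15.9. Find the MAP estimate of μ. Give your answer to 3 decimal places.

μ̂_MAP = 10.796

n = 6; x̄ = (6.5 + 10.1 + 15 + 8.7 + 8.5 + 15.9)/6 = 64.7/6 = 647/60 ≈ 10.7833.
For a Normal prior and Normal likelihood with known variance, the posterior is Normal; its mode equals its mean, the precision-weighted average.
Prior precision 1/σ₀² = 1/16 = 0.0625; data precision n/σ² = 6/1 = 6.
μ̂ = (0.0625·12 + 6·(647/60)) / (0.0625 + 6) = 65.45/6.0625 = 5236/485 ≈ 10.796.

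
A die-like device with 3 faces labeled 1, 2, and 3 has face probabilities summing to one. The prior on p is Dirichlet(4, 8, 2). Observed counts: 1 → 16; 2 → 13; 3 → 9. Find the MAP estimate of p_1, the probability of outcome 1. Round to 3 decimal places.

MAP estimate: 0.388

The posterior is Dirichlet(αᵢ + nᵢ) = Dirichlet(20, 21, 11).
For a Dirichlet(a₁,…,a_K) with all aᵢ > 1, the mode has j-th component (aⱼ − 1)/(Σaᵢ − K).
Here Σaᵢ = 52 and K = 3, so p_1 = (20 − 1)/(52 − 3) = 19/49 ≈ 0.388.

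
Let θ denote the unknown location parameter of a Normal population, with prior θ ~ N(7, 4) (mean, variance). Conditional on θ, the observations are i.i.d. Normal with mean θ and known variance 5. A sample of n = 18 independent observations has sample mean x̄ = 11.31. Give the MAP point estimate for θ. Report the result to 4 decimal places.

n = 18, x̄ = 11.31.
For a Normal prior and Normal likelihood with known variance, the posterior is Normal; its mode equals its mean, the precision-weighted average.
Prior precision 1/σ₀² = 1/4 = 0.25; data precision n/σ² = 18/5 = 3.6.
θ̂ = (0.25·7 + 3.6·11.31) / (0.25 + 3.6) = 42.466/3.85 = 21233/1925 ≈ 11.0301.

θ̂_MAP = 11.0301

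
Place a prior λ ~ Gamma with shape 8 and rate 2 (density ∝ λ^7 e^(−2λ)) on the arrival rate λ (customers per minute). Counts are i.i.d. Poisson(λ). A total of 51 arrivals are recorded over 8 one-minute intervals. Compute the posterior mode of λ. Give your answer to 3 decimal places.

Σxᵢ = 51, n = 8.
Posterior ∝ λ^7e^(−2λ) · λ^51e^(−8λ) = λ^58e^(−10λ), i.e. Gamma(shape=59, rate=10).
The mode of a Gamma(a, b) with a ≥ 1 (shape–rate) is (a−1)/b = 58/10 ≈ 5.800.

λ̂_MAP = 5.800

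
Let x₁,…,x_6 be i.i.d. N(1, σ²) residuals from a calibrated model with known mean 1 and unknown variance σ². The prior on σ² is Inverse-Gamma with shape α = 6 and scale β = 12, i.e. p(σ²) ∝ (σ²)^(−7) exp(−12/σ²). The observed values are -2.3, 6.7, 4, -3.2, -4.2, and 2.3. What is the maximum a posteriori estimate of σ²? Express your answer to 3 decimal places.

Sum of squared deviations about the known mean: SS = (-2.3−1)² + (6.7−1)² + (4−1)² + (-3.2−1)² + (-4.2−1)² + (2.3−1)² = 98.75.
The Normal likelihood contributes (σ²)^(−n/2) exp(−SS/(2σ²)), so the posterior is Inverse-Gamma(α + n/2, β + SS/2) = Inverse-Gamma(9, 61.375).
The mode of Inverse-Gamma(a, b) is b/(a+1) = 61.375/10 ≈ 6.138.

σ̂²_MAP = 6.138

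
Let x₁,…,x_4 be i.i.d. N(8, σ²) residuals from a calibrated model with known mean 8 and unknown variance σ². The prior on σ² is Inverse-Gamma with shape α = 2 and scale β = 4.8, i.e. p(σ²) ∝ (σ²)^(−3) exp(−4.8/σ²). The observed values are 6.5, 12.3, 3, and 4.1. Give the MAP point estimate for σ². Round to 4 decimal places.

σ̂²_MAP = 7.0550

Sum of squared deviations about the known mean: SS = (6.5−8)² + (12.3−8)² + (3−8)² + (4.1−8)² = 60.95.
The Normal likelihood contributes (σ²)^(−n/2) exp(−SS/(2σ²)), so the posterior is Inverse-Gamma(α + n/2, β + SS/2) = Inverse-Gamma(4, 35.275).
The mode of Inverse-Gamma(a, b) is b/(a+1) = 35.275/5 ≈ 7.0550.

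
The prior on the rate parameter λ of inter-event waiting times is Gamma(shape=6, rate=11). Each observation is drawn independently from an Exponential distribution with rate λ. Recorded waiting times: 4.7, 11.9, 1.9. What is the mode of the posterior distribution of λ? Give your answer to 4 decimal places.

The Exponential(rate=λ) likelihood is ∝ λ^n e^(−λΣtᵢ). Here n = 3 and Σtᵢ = 4.7 + 11.9 + 1.9 = 18.5.
Posterior ∝ λ^5e^(−11λ) · λ^3e^(−18.5λ) = λ^8e^(−29.5λ), i.e. Gamma(9, 29.5).
Mode = (a−1)/b = 8/29.5 ≈ 0.2712.

λ̂_MAP = 0.2712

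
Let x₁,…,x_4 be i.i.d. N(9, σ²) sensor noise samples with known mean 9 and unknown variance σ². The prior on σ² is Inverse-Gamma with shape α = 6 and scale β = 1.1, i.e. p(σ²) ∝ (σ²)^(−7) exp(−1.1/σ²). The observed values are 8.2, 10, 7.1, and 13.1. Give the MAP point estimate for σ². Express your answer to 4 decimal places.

σ̂²_MAP = 1.3478

Sum of squared deviations about the known mean: SS = (8.2−9)² + (10−9)² + (7.1−9)² + (13.1−9)² = 22.06.
The Normal likelihood contributes (σ²)^(−n/2) exp(−SS/(2σ²)), so the posterior is Inverse-Gamma(α + n/2, β + SS/2) = Inverse-Gamma(8, 12.13).
The mode of Inverse-Gamma(a, b) is b/(a+1) = 12.13/9 ≈ 1.3478.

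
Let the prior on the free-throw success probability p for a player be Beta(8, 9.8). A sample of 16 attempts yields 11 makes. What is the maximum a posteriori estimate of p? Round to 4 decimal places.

p̂_MAP = 0.5660

Prior: Beta(8, 9.8).
Data: 11 successes in 16 trials. The binomial likelihood contributes p^11(1−p)^5, so the posterior is Beta(8+11, 9.8+5) = Beta(19, 14.8).
For Beta(a, b) with a, b > 1 the mode is (a−1)/(a+b−2) = 18/31.8 ≈ 0.5660.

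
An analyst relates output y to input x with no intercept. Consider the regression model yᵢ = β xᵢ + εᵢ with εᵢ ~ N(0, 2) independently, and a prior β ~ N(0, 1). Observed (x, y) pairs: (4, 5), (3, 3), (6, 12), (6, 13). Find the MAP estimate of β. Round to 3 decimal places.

β̂_MAP = 1.808

log p(β | y) = −Σ(yᵢ − βxᵢ)²/(2·2) − β²/(2·1) + const.
Setting the derivative to zero: Σxᵢ(yᵢ − βxᵢ)/2 − β/1 = 0, so β = Σxᵢyᵢ / (Σxᵢ² + σ²/τ²).
Σxᵢyᵢ = 4·5 + 3·3 + 6·12 + 6·13 = 179; Σxᵢ² = 97; σ²/τ² = 2.
β̂_MAP = 179 / (97 + 2) = 179/99 ≈ 1.808.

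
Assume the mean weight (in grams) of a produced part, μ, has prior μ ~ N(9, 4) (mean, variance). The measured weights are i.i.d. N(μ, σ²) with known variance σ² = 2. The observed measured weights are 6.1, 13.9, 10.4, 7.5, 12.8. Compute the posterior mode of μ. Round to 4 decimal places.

μ̂_MAP = 10.0364

n = 5; x̄ = (6.1 + 13.9 + 10.4 + 7.5 + 12.8)/5 = 50.7/5 = 10.14.
For a Normal prior and Normal likelihood with known variance, the posterior is Normal; its mode equals its mean, the precision-weighted average.
Prior precision 1/σ₀² = 1/4 = 0.25; data precision n/σ² = 5/2 = 2.5.
μ̂ = (0.25·9 + 2.5·10.14) / (0.25 + 2.5) = 27.6/2.75 = 552/55 ≈ 10.0364.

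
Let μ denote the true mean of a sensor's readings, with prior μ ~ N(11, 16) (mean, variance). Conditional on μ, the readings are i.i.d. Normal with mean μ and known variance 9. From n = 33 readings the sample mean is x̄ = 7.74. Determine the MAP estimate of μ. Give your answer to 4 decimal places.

n = 33, x̄ = 7.74.
For a Normal prior and Normal likelihood with known variance, the posterior is Normal; its mode equals its mean, the precision-weighted average.
Prior precision 1/σ₀² = 1/16 = 0.0625; data precision n/σ² = 33/9 = 11/3.
μ̂ = (0.0625·11 + (11/3)·7.74) / (0.0625 + 11/3) = 29.0675/(179/48) = 34881/4475 ≈ 7.7946.

μ̂_MAP = 7.7946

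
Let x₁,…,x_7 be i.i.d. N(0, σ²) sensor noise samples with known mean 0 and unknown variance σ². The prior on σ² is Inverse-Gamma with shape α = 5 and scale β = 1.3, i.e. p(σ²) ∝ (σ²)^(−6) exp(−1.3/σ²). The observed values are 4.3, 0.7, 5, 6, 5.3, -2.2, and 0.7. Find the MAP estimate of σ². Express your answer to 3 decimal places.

Sum of squared deviations about the known mean: SS = (4.3−0)² + (0.7−0)² + (5−0)² + (6−0)² + (5.3−0)² + (-2.2−0)² + (0.7−0)² = 113.4.
The Normal likelihood contributes (σ²)^(−n/2) exp(−SS/(2σ²)), so the posterior is Inverse-Gamma(α + n/2, β + SS/2) = Inverse-Gamma(8.5, 58).
The mode of Inverse-Gamma(a, b) is b/(a+1) = 58/9.5 ≈ 6.105.

σ̂²_MAP = 6.105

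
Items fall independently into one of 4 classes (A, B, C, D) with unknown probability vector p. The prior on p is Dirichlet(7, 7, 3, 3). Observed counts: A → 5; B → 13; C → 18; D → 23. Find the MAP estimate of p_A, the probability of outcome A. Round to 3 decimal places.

The posterior is Dirichlet(αᵢ + nᵢ) = Dirichlet(12, 20, 21, 26).
For a Dirichlet(a₁,…,a_K) with all aᵢ > 1, the mode has j-th component (aⱼ − 1)/(Σaᵢ − K).
Here Σaᵢ = 79 and K = 4, so p_A = (12 − 1)/(79 − 4) = 11/75 ≈ 0.147.

MAP estimate of p_A = 0.147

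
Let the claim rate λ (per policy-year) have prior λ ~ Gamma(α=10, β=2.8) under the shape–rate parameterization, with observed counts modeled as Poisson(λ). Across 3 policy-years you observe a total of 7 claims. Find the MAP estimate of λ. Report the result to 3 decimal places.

λ̂_MAP = 2.759

Σxᵢ = 7, n = 3.
Posterior ∝ λ^9e^(−2.8λ) · λ^7e^(−3λ) = λ^16e^(−5.8λ), i.e. Gamma(shape=17, rate=5.8).
The mode of a Gamma(a, b) with a ≥ 1 (shape–rate) is (a−1)/b = 16/5.8 ≈ 2.759.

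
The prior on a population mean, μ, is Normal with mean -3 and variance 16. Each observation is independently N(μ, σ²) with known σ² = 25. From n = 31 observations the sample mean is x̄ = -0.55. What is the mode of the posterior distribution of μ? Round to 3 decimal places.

n = 31, x̄ = -0.55.
For a Normal prior and Normal likelihood with known variance, the posterior is Normal; its mode equals its mean, the precision-weighted average.
Prior precision 1/σ₀² = 1/16 = 0.0625; data precision n/σ² = 31/25 = 1.24.
μ̂ = (0.0625·(-3) + 1.24·(-0.55)) / (0.0625 + 1.24) = (-0.8695)/1.3025 = -1739/2605 ≈ -0.668.

μ̂_MAP = -0.668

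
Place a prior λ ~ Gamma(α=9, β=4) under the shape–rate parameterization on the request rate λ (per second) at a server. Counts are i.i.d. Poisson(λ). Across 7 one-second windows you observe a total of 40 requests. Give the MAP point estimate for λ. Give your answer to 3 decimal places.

λ̂_MAP = 4.364

Σxᵢ = 40, n = 7.
Posterior ∝ λ^8e^(−4λ) · λ^40e^(−7λ) = λ^48e^(−11λ), i.e. Gamma(shape=49, rate=11).
The mode of a Gamma(a, b) with a ≥ 1 (shape–rate) is (a−1)/b = 48/11 ≈ 4.364.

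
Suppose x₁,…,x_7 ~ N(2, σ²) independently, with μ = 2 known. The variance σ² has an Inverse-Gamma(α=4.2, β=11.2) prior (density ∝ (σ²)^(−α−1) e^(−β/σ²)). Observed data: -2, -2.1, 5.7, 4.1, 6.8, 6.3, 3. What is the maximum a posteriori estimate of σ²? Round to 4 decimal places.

Sum of squared deviations about the known mean: SS = (-2−2)² + (-2.1−2)² + (5.7−2)² + (4.1−2)² + (6.8−2)² + (6.3−2)² + (3−2)² = 93.44.
The Normal likelihood contributes (σ²)^(−n/2) exp(−SS/(2σ²)), so the posterior is Inverse-Gamma(α + n/2, β + SS/2) = Inverse-Gamma(7.7, 57.92).
The mode of Inverse-Gamma(a, b) is b/(a+1) = 57.92/8.7 ≈ 6.6575.

σ̂²_MAP = 6.6575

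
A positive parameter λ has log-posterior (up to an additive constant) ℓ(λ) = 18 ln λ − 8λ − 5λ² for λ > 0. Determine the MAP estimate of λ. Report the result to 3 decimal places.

ℓ'(λ) = 18/λ − 8 − 10λ. Setting this to zero and multiplying by λ: 10λ² + 8λ − 18 = 0.
λ = (−8 + √(8² + 4·10·18)) / (2·10) = (−8 + √784) / 20 = (−8 + 28)/20 = 1.
ℓ''(λ) = −18/λ² − 10 < 0, confirming a maximum.

λ̂_MAP = 1.000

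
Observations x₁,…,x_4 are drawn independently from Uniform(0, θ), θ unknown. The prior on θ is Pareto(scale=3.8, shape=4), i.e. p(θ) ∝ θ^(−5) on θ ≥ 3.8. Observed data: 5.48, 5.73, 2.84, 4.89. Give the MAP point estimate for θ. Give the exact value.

The Uniform(0, θ) likelihood is θ^(−n) for θ ≥ max(xᵢ), zero otherwise. Here max(xᵢ) = 5.73.
Posterior ∝ θ^(−5) · θ^(−4) = θ^(−9) on θ ≥ max(3.8, 5.73) = 5.73.
This density is strictly decreasing in θ, so the posterior mode lies at the lower boundary of the support.

θ̂_MAP = 5.73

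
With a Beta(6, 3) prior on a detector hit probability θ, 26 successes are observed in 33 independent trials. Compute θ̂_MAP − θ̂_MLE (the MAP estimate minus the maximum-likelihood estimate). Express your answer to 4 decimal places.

Posterior is Beta(32, 10); MAP = (32−1)/(42−2) = 31/40 ≈ 0.77500.
MLE ignores the prior: θ̂_MLE = k/n = 26/33 ≈ 0.78788.
Difference = 31/40 − 26/33 = -17/1320 ≈ -0.0129.

MAP − MLE = -0.0129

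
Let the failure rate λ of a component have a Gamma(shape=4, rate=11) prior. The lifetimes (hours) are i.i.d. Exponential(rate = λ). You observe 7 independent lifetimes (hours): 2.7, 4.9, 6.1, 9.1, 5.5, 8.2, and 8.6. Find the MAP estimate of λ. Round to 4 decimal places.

The Exponential(rate=λ) likelihood is ∝ λ^n e^(−λΣtᵢ). Here n = 7 and Σtᵢ = 2.7 + 4.9 + 6.1 + 9.1 + 5.5 + 8.2 + 8.6 = 45.1.
Posterior ∝ λ^3e^(−11λ) · λ^7e^(−45.1λ) = λ^10e^(−56.1λ), i.e. Gamma(11, 56.1).
Mode = (a−1)/b = 10/56.1 ≈ 0.1783.

λ̂_MAP = 0.1783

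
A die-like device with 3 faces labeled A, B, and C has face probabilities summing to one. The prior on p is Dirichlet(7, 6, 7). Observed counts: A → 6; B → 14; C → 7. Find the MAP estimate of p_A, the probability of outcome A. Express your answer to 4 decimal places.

The posterior is Dirichlet(αᵢ + nᵢ) = Dirichlet(13, 20, 14).
For a Dirichlet(a₁,…,a_K) with all aᵢ > 1, the mode has j-th component (aⱼ − 1)/(Σaᵢ − K).
Here Σaᵢ = 47 and K = 3, so p_A = (13 − 1)/(47 − 3) = 12/44 ≈ 0.2727.

MAP estimate of p_A = 0.2727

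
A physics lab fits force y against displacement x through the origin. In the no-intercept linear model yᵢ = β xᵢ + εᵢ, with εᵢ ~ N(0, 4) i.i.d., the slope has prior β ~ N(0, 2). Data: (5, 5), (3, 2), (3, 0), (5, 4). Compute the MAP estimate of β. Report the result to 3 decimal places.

β̂_MAP = 0.729

log p(β | y) = −Σ(yᵢ − βxᵢ)²/(2·4) − β²/(2·2) + const.
Setting the derivative to zero: Σxᵢ(yᵢ − βxᵢ)/4 − β/2 = 0, so β = Σxᵢyᵢ / (Σxᵢ² + σ²/τ²).
Σxᵢyᵢ = 5·5 + 3·2 + 3·0 + 5·4 = 51; Σxᵢ² = 68; σ²/τ² = 2.
β̂_MAP = 51 / (68 + 2) = 51/70 ≈ 0.729.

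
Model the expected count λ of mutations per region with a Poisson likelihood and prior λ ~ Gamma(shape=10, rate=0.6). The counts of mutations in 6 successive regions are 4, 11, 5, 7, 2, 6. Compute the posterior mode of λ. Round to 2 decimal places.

λ̂_MAP = 6.67

Σxᵢ = 4+11+5+7+2+6 = 35, with n = 6.
Posterior ∝ λ^9e^(−0.6λ) · λ^35e^(−6λ) = λ^44e^(−6.6λ), i.e. Gamma(shape=45, rate=6.6).
The mode of a Gamma(a, b) with a ≥ 1 (shape–rate) is (a−1)/b = 44/6.6 ≈ 6.67.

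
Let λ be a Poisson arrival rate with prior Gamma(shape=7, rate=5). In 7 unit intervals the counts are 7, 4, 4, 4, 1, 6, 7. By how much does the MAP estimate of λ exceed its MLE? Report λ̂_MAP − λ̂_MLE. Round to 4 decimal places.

Σxᵢ = 33. Posterior is Gamma(40, 12); MAP = (40−1)/12 = 39/12 ≈ 3.25000.
MLE = x̄ = 33/7 ≈ 4.71429.
Difference = 39/12 − 33/7 = -41/28 ≈ -1.4643.

MAP − MLE = -1.4643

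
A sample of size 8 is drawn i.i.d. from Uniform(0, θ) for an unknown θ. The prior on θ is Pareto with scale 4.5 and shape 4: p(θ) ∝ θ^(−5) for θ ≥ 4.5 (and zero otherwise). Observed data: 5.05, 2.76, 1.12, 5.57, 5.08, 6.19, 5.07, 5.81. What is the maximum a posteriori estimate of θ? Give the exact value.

The Uniform(0, θ) likelihood is θ^(−n) for θ ≥ max(xᵢ), zero otherwise. Here max(xᵢ) = 6.19.
Posterior ∝ θ^(−5) · θ^(−8) = θ^(−13) on θ ≥ max(4.5, 6.19) = 6.19.
This density is strictly decreasing in θ, so the posterior mode lies at the lower boundary of the support.

θ̂_MAP = 6.19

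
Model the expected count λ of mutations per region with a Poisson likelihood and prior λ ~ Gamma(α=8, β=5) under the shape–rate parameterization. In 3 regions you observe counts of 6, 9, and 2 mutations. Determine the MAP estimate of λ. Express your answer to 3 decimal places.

λ̂_MAP = 3.000

Σxᵢ = 6+9+2 = 17, with n = 3.
Posterior ∝ λ^7e^(−5λ) · λ^17e^(−3λ) = λ^24e^(−8λ), i.e. Gamma(shape=25, rate=8).
The mode of a Gamma(a, b) with a ≥ 1 (shape–rate) is (a−1)/b = 24/8 ≈ 3.000.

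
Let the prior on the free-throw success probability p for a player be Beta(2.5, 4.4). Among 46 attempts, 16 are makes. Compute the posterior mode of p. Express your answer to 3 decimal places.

Prior: Beta(2.5, 4.4).
Data: 16 successes in 46 trials. The binomial likelihood contributes p^16(1−p)^30, so the posterior is Beta(2.5+16, 4.4+30) = Beta(18.5, 34.4).
For Beta(a, b) with a, b > 1 the mode is (a−1)/(a+b−2) = 17.5/50.9 ≈ 0.344.

p̂_MAP = 0.344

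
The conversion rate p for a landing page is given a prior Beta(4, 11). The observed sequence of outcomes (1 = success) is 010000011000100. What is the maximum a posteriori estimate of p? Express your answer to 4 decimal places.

p̂_MAP = 0.2500

Prior: Beta(4, 11).
Data: 4 successes in 15 trials (from the sequence). The binomial likelihood contributes p^4(1−p)^11, so the posterior is Beta(4+4, 11+11) = Beta(8, 22).
For Beta(a, b) with a, b > 1 the mode is (a−1)/(a+b−2) = 7/28 ≈ 0.2500.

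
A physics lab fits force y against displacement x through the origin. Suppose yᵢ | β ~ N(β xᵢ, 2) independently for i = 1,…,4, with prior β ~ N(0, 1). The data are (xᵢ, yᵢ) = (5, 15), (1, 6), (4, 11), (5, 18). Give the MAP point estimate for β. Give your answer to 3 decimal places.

log p(β | y) = −Σ(yᵢ − βxᵢ)²/(2·2) − β²/(2·1) + const.
Setting the derivative to zero: Σxᵢ(yᵢ − βxᵢ)/2 − β/1 = 0, so β = Σxᵢyᵢ / (Σxᵢ² + σ²/τ²).
Σxᵢyᵢ = 5·15 + 1·6 + 4·11 + 5·18 = 215; Σxᵢ² = 67; σ²/τ² = 2.
β̂_MAP = 215 / (67 + 2) = 215/69 ≈ 3.116.

β̂_MAP = 3.116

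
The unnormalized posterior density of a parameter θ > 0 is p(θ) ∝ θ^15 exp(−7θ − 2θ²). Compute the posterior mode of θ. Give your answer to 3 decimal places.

ℓ'(θ) = 15/θ − 7 − 4θ. Setting this to zero and multiplying by θ: 4θ² + 7θ − 15 = 0.
θ = (−7 + √(7² + 4·4·15)) / (2·4) = (−7 + √289) / 8 = (−7 + 17)/8 = 5/4.
ℓ''(θ) = −15/θ² − 4 < 0, confirming a maximum.

θ̂_MAP = 1.250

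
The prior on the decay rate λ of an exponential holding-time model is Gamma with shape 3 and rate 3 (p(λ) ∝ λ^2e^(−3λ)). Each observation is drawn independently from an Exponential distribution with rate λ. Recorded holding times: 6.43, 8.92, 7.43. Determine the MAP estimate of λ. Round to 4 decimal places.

The Exponential(rate=λ) likelihood is ∝ λ^n e^(−λΣtᵢ). Here n = 3 and Σtᵢ = 6.43 + 8.92 + 7.43 = 22.78.
Posterior ∝ λ^2e^(−3λ) · λ^3e^(−22.78λ) = λ^5e^(−25.78λ), i.e. Gamma(6, 25.78).
Mode = (a−1)/b = 5/25.78 ≈ 0.1939.

λ̂_MAP = 0.1939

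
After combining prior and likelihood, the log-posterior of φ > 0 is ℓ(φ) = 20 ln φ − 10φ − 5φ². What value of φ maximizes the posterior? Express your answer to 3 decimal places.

φ̂_MAP = 1.000

ℓ'(φ) = 20/φ − 10 − 10φ. Setting this to zero and multiplying by φ: 10φ² + 10φ − 20 = 0.
φ = (−10 + √(10² + 4·10·20)) / (2·10) = (−10 + √900) / 20 = (−10 + 30)/20 = 1.
ℓ''(φ) = −20/φ² − 10 < 0, confirming a maximum.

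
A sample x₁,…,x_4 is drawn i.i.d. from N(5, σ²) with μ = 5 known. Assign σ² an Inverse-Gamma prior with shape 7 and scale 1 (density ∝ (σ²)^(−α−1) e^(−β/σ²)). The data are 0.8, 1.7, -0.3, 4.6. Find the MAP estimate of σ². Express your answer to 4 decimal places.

σ̂²_MAP = 2.9390

Sum of squared deviations about the known mean: SS = (0.8−5)² + (1.7−5)² + (-0.3−5)² + (4.6−5)² = 56.78.
The Normal likelihood contributes (σ²)^(−n/2) exp(−SS/(2σ²)), so the posterior is Inverse-Gamma(α + n/2, β + SS/2) = Inverse-Gamma(9, 29.39).
The mode of Inverse-Gamma(a, b) is b/(a+1) = 29.39/10 ≈ 2.9390.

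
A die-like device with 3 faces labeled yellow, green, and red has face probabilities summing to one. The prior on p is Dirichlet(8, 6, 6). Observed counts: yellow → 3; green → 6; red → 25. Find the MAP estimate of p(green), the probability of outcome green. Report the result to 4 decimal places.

MAP estimate of p(green) = 0.2157

The posterior is Dirichlet(αᵢ + nᵢ) = Dirichlet(11, 12, 31).
For a Dirichlet(a₁,…,a_K) with all aᵢ > 1, the mode has j-th component (aⱼ − 1)/(Σaᵢ − K).
Here Σaᵢ = 54 and K = 3, so p(green) = (12 − 1)/(54 − 3) = 11/51 ≈ 0.2157.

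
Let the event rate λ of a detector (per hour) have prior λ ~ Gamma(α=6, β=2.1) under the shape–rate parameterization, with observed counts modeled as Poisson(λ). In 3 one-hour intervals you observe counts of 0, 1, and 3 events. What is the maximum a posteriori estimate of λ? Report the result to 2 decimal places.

λ̂_MAP = 1.76

Σxᵢ = 0+1+3 = 4, with n = 3.
Posterior ∝ λ^5e^(−2.1λ) · λ^4e^(−3λ) = λ^9e^(−5.1λ), i.e. Gamma(shape=10, rate=5.1).
The mode of a Gamma(a, b) with a ≥ 1 (shape–rate) is (a−1)/b = 9/5.1 ≈ 1.76.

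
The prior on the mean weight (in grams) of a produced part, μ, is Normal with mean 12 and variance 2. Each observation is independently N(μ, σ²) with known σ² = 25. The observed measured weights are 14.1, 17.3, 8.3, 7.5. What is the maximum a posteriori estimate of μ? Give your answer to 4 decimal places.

n = 4; x̄ = (14.1 + 17.3 + 8.3 + 7.5)/4 = 47.2/4 = 11.8.
For a Normal prior and Normal likelihood with known variance, the posterior is Normal; its mode equals its mean, the precision-weighted average.
Prior precision 1/σ₀² = 1/2 = 0.5; data precision n/σ² = 4/25 = 0.16.
μ̂ = (0.5·12 + 0.16·11.8) / (0.5 + 0.16) = 7.888/0.66 = 1972/165 ≈ 11.9515.

μ̂_MAP = 11.9515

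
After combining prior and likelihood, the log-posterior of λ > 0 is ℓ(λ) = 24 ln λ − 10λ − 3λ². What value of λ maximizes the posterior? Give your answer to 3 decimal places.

ℓ'(λ) = 24/λ − 10 − 6λ. Setting this to zero and multiplying by λ: 6λ² + 10λ − 24 = 0.
λ = (−10 + √(10² + 4·6·24)) / (2·6) = (−10 + √676) / 12 = (−10 + 26)/12 = 4/3.
ℓ''(λ) = −24/λ² − 6 < 0, confirming a maximum.

λ̂_MAP = 1.333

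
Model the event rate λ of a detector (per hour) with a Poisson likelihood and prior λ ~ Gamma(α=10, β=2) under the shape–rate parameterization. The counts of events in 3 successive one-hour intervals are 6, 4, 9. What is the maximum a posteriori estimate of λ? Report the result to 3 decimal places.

λ̂_MAP = 5.600

Σxᵢ = 6+4+9 = 19, with n = 3.
Posterior ∝ λ^9e^(−2λ) · λ^19e^(−3λ) = λ^28e^(−5λ), i.e. Gamma(shape=29, rate=5).
The mode of a Gamma(a, b) with a ≥ 1 (shape–rate) is (a−1)/b = 28/5 ≈ 5.600.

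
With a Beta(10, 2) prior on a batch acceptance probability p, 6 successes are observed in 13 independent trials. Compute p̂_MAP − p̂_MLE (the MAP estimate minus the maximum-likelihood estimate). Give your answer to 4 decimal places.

MAP − MLE = 0.1906

Posterior is Beta(16, 9); MAP = (16−1)/(25−2) = 15/23 ≈ 0.65217.
MLE ignores the prior: p̂_MLE = k/n = 6/13 ≈ 0.46154.
Difference = 15/23 − 6/13 = 57/299 ≈ 0.1906.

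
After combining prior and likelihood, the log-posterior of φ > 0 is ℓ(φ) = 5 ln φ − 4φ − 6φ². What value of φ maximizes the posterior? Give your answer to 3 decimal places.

φ̂_MAP = 0.500

ℓ'(φ) = 5/φ − 4 − 12φ. Setting this to zero and multiplying by φ: 12φ² + 4φ − 5 = 0.
φ = (−4 + √(4² + 4·12·5)) / (2·12) = (−4 + √256) / 24 = (−4 + 16)/24 = 1/2.
ℓ''(φ) = −5/φ² − 12 < 0, confirming a maximum.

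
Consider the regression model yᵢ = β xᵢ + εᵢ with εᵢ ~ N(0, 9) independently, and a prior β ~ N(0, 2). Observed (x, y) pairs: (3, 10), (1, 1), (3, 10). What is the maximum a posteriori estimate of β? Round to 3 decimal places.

β̂_MAP = 2.596

log p(β | y) = −Σ(yᵢ − βxᵢ)²/(2·9) − β²/(2·2) + const.
Setting the derivative to zero: Σxᵢ(yᵢ − βxᵢ)/9 − β/2 = 0, so β = Σxᵢyᵢ / (Σxᵢ² + σ²/τ²).
Σxᵢyᵢ = 3·10 + 1·1 + 3·10 = 61; Σxᵢ² = 19; σ²/τ² = 4.5.
β̂_MAP = 61 / (19 + 4.5) = 61/23.5 ≈ 2.596.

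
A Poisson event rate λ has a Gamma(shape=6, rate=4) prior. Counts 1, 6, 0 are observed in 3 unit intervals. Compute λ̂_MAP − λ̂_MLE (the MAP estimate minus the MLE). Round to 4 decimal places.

MAP − MLE = -0.6190

Σxᵢ = 7. Posterior is Gamma(13, 7); MAP = (13−1)/7 = 12/7 ≈ 1.71429.
MLE = x̄ = 7/3 ≈ 2.33333.
Difference = 12/7 − 7/3 = -13/21 ≈ -0.6190.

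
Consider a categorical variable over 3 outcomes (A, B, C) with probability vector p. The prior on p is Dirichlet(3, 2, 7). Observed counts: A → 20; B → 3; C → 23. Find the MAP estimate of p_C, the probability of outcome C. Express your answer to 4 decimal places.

The posterior is Dirichlet(αᵢ + nᵢ) = Dirichlet(23, 5, 30).
For a Dirichlet(a₁,…,a_K) with all aᵢ > 1, the mode has j-th component (aⱼ − 1)/(Σaᵢ − K).
Here Σaᵢ = 58 and K = 3, so p_C = (30 − 1)/(58 − 3) = 29/55 ≈ 0.5273.

MAP estimate of p_C = 0.5273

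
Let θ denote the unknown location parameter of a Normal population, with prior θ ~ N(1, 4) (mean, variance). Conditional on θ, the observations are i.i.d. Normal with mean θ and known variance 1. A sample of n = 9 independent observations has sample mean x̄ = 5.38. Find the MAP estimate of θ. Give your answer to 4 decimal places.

n = 9, x̄ = 5.38.
For a Normal prior and Normal likelihood with known variance, the posterior is Normal; its mode equals its mean, the precision-weighted average.
Prior precision 1/σ₀² = 1/4 = 0.25; data precision n/σ² = 9/1 = 9.
θ̂ = (0.25·1 + 9·5.38) / (0.25 + 9) = 48.67/9.25 = 4867/925 ≈ 5.2616.

θ̂_MAP = 5.2616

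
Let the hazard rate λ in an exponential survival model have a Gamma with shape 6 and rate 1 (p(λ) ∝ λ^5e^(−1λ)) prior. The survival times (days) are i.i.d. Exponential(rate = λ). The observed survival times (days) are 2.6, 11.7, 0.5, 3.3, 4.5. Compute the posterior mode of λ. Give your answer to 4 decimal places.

The Exponential(rate=λ) likelihood is ∝ λ^n e^(−λΣtᵢ). Here n = 5 and Σtᵢ = 2.6 + 11.7 + 0.5 + 3.3 + 4.5 = 22.6.
Posterior ∝ λ^5e^(−1λ) · λ^5e^(−22.6λ) = λ^10e^(−23.6λ), i.e. Gamma(11, 23.6).
Mode = (a−1)/b = 10/23.6 ≈ 0.4237.

λ̂_MAP = 0.4237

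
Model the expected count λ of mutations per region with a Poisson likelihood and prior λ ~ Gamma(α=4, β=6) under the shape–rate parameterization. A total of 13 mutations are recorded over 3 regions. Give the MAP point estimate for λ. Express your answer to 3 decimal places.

λ̂_MAP = 1.778

Σxᵢ = 13, n = 3.
Posterior ∝ λ^3e^(−6λ) · λ^13e^(−3λ) = λ^16e^(−9λ), i.e. Gamma(shape=17, rate=9).
The mode of a Gamma(a, b) with a ≥ 1 (shape–rate) is (a−1)/b = 16/9 ≈ 1.778.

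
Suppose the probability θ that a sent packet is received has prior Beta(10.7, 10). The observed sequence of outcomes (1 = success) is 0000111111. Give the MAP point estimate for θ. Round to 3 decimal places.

Prior: Beta(10.7, 10).
Data: 6 successes in 10 trials (from the sequence). The binomial likelihood contributes θ^6(1−θ)^4, so the posterior is Beta(10.7+6, 10+4) = Beta(16.7, 14).
For Beta(a, b) with a, b > 1 the mode is (a−1)/(a+b−2) = 15.7/28.7 ≈ 0.547.

θ̂_MAP = 0.547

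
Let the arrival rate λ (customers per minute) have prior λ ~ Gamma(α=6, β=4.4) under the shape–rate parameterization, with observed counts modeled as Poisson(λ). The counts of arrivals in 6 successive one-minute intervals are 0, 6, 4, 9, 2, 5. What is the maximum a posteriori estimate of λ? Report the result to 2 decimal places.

Σxᵢ = 0+6+4+9+2+5 = 26, with n = 6.
Posterior ∝ λ^5e^(−4.4λ) · λ^26e^(−6λ) = λ^31e^(−10.4λ), i.e. Gamma(shape=32, rate=10.4).
The mode of a Gamma(a, b) with a ≥ 1 (shape–rate) is (a−1)/b = 31/10.4 ≈ 2.98.

λ̂_MAP = 2.98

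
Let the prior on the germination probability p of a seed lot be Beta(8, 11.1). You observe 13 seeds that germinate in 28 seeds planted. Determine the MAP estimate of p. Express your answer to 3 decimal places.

Prior: Beta(8, 11.1).
Data: 13 successes in 28 trials. The binomial likelihood contributes p^13(1−p)^15, so the posterior is Beta(8+13, 11.1+15) = Beta(21, 26.1).
For Beta(a, b) with a, b > 1 the mode is (a−1)/(a+b−2) = 20/45.1 ≈ 0.443.

p̂_MAP = 0.443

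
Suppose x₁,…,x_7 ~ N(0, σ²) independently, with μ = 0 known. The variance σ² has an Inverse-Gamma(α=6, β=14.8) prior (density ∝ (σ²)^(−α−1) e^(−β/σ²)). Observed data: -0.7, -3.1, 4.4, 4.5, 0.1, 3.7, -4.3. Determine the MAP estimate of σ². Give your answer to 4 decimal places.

Sum of squared deviations about the known mean: SS = (-0.7−0)² + (-3.1−0)² + (4.4−0)² + (4.5−0)² + (0.1−0)² + (3.7−0)² + (-4.3−0)² = 81.9.
The Normal likelihood contributes (σ²)^(−n/2) exp(−SS/(2σ²)), so the posterior is Inverse-Gamma(α + n/2, β + SS/2) = Inverse-Gamma(9.5, 55.75).
The mode of Inverse-Gamma(a, b) is b/(a+1) = 55.75/10.5 ≈ 5.3095.

σ̂²_MAP = 5.3095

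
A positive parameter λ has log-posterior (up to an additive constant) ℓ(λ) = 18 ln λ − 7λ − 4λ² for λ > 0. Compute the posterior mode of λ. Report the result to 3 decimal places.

λ̂_MAP = 1.125

ℓ'(λ) = 18/λ − 7 − 8λ. Setting this to zero and multiplying by λ: 8λ² + 7λ − 18 = 0.
λ = (−7 + √(7² + 4·8·18)) / (2·8) = (−7 + √625) / 16 = (−7 + 25)/16 = 9/8.
ℓ''(λ) = −18/λ² − 8 < 0, confirming a maximum.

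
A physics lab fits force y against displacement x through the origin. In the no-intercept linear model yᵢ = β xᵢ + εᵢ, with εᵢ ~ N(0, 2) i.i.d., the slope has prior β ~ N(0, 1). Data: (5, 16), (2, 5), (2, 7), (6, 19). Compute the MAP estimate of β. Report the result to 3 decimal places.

β̂_MAP = 3.070

log p(β | y) = −Σ(yᵢ − βxᵢ)²/(2·2) − β²/(2·1) + const.
Setting the derivative to zero: Σxᵢ(yᵢ − βxᵢ)/2 − β/1 = 0, so β = Σxᵢyᵢ / (Σxᵢ² + σ²/τ²).
Σxᵢyᵢ = 5·16 + 2·5 + 2·7 + 6·19 = 218; Σxᵢ² = 69; σ²/τ² = 2.
β̂_MAP = 218 / (69 + 2) = 218/71 ≈ 3.070.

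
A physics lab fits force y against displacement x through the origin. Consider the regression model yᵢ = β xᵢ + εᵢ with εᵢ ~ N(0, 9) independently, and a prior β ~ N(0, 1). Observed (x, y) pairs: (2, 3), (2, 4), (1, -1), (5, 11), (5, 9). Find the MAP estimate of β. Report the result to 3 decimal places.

β̂_MAP = 1.662

log p(β | y) = −Σ(yᵢ − βxᵢ)²/(2·9) − β²/(2·1) + const.
Setting the derivative to zero: Σxᵢ(yᵢ − βxᵢ)/9 − β/1 = 0, so β = Σxᵢyᵢ / (Σxᵢ² + σ²/τ²).
Σxᵢyᵢ = 2·3 + 2·4 + 1·(-1) + 5·11 + 5·9 = 113; Σxᵢ² = 59; σ²/τ² = 9.
β̂_MAP = 113 / (59 + 9) = 113/68 ≈ 1.662.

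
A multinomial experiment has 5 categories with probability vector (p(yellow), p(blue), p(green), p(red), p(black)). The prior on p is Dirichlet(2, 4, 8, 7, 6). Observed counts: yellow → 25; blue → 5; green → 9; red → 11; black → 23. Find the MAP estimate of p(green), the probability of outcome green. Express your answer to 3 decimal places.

MAP estimate of p(green) = 0.168

The posterior is Dirichlet(αᵢ + nᵢ) = Dirichlet(27, 9, 17, 18, 29).
For a Dirichlet(a₁,…,a_K) with all aᵢ > 1, the mode has j-th component (aⱼ − 1)/(Σaᵢ − K).
Here Σaᵢ = 100 and K = 5, so p(green) = (17 − 1)/(100 − 5) = 16/95 ≈ 0.168.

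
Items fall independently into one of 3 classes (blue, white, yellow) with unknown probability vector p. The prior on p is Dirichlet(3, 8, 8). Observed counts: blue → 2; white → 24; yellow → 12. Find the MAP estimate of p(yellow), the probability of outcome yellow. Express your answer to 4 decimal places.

The posterior is Dirichlet(αᵢ + nᵢ) = Dirichlet(5, 32, 20).
For a Dirichlet(a₁,…,a_K) with all aᵢ > 1, the mode has j-th component (aⱼ − 1)/(Σaᵢ − K).
Here Σaᵢ = 57 and K = 3, so p(yellow) = (20 − 1)/(57 − 3) = 19/54 ≈ 0.3519.

MAP estimate of p(yellow) = 0.3519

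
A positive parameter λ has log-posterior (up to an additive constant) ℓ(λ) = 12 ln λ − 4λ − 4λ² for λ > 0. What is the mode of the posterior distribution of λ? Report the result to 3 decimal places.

ℓ'(λ) = 12/λ − 4 − 8λ. Setting this to zero and multiplying by λ: 8λ² + 4λ − 12 = 0.
λ = (−4 + √(4² + 4·8·12)) / (2·8) = (−4 + √400) / 16 = (−4 + 20)/16 = 1.
ℓ''(λ) = −12/λ² − 8 < 0, confirming a maximum.

λ̂_MAP = 1.000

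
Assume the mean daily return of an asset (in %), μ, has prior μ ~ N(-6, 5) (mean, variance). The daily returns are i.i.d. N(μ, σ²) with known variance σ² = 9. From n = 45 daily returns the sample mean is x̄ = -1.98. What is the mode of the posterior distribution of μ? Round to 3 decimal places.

n = 45, x̄ = -1.98.
For a Normal prior and Normal likelihood with known variance, the posterior is Normal; its mode equals its mean, the precision-weighted average.
Prior precision 1/σ₀² = 1/5 = 0.2; data precision n/σ² = 45/9 = 5.
μ̂ = (0.2·(-6) + 5·(-1.98)) / (0.2 + 5) = (-11.1)/5.2 = -111/52 ≈ -2.135.

μ̂_MAP = -2.135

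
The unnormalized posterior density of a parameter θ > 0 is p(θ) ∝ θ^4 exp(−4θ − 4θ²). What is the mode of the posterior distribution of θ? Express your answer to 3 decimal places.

ℓ'(θ) = 4/θ − 4 − 8θ. Setting this to zero and multiplying by θ: 8θ² + 4θ − 4 = 0.
θ = (−4 + √(4² + 4·8·4)) / (2·8) = (−4 + √144) / 16 = (−4 + 12)/16 = 1/2.
ℓ''(θ) = −4/θ² − 8 < 0, confirming a maximum.

θ̂_MAP = 0.500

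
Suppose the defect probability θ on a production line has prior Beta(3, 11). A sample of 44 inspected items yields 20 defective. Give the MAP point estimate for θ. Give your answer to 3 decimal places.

θ̂_MAP = 0.393

Prior: Beta(3, 11).
Data: 20 successes in 44 trials. The binomial likelihood contributes θ^20(1−θ)^24, so the posterior is Beta(3+20, 11+24) = Beta(23, 35).
For Beta(a, b) with a, b > 1 the mode is (a−1)/(a+b−2) = 22/56 ≈ 0.393.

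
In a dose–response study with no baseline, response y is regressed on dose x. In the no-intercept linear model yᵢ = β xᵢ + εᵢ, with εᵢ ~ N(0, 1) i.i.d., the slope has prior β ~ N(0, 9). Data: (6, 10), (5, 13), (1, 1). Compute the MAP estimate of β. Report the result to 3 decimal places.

log p(β | y) = −Σ(yᵢ − βxᵢ)²/(2·1) − β²/(2·9) + const.
Setting the derivative to zero: Σxᵢ(yᵢ − βxᵢ)/1 − β/9 = 0, so β = Σxᵢyᵢ / (Σxᵢ² + σ²/τ²).
Σxᵢyᵢ = 6·10 + 5·13 + 1·1 = 126; Σxᵢ² = 62; σ²/τ² = 1/9.
β̂_MAP = 126 / (62 + 1/9) = 126/(559/9) = 1134/559 ≈ 2.029.

β̂_MAP = 2.029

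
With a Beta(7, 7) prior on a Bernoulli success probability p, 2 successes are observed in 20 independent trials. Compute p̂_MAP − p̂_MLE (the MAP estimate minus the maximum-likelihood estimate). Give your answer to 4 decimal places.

Posterior is Beta(9, 25); MAP = (9−1)/(34−2) = 8/32 ≈ 0.25000.
MLE ignores the prior: p̂_MLE = k/n = 2/20 ≈ 0.10000.
Difference = 8/32 − 2/20 = 3/20 ≈ 0.1500.

MAP − MLE = 0.1500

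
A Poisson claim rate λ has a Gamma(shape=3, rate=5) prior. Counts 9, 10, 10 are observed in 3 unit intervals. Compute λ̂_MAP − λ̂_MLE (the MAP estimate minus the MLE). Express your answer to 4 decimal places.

MAP − MLE = -5.7917

Σxᵢ = 29. Posterior is Gamma(32, 8); MAP = (32−1)/8 = 31/8 ≈ 3.87500.
MLE = x̄ = 29/3 ≈ 9.66667.
Difference = 31/8 − 29/3 = -139/24 ≈ -5.7917.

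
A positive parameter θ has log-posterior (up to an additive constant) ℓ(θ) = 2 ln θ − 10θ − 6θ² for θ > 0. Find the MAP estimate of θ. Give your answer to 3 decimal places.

θ̂_MAP = 0.167

ℓ'(θ) = 2/θ − 10 − 12θ. Setting this to zero and multiplying by θ: 12θ² + 10θ − 2 = 0.
θ = (−10 + √(10² + 4·12·2)) / (2·12) = (−10 + √196) / 24 = (−10 + 14)/24 = 1/6.
ℓ''(θ) = −2/θ² − 12 < 0, confirming a maximum.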